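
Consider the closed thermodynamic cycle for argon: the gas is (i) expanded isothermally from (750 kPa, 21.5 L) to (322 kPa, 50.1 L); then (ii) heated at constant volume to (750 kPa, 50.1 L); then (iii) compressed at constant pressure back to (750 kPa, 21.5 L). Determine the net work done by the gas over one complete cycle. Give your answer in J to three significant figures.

Leg (i): W = PᵢVᵢ ln(V_f/Vᵢ) = (16125) ln(50.1/21.5) = 13641 J.
Leg (ii): W = 0.
Leg (iii): W = PΔV = (750)(21.5 − 50.1) = -21450 J.
W_net = 13641 − 21450 = -7809 J.

W_net ≈ -7810 J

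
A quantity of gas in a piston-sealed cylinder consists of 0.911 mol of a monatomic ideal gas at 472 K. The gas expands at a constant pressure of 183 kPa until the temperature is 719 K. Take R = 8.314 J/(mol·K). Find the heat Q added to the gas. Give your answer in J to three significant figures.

Q ≈ 4680 J

Isobaric: W = nRΔT = (0.911)(8.314)(247) = 1871 J.
ΔU = nCᵥΔT with Cᵥ = 3R/2: ΔU = (0.911)(12.47)(247) = 2806 J.
Q = ΔU + W = 2806 + 1871 = 4677 J.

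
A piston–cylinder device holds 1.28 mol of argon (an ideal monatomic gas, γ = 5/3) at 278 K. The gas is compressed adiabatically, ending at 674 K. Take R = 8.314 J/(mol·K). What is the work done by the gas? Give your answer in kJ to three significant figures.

Adiabatic ⇒ Q = 0, so W_by = −ΔU = nCᵥ(T₁ − T₂).
Cᵥ = 3R/2 = 12.47 J/(mol·K).
W = (1.28)(12.47)(278 − 674) = -6321 J.

W ≈ -6.32 kJ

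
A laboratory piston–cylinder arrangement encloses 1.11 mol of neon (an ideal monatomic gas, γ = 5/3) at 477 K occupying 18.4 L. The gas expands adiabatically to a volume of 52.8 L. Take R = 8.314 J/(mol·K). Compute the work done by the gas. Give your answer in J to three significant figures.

W ≈ 3330 J

Adiabatic: TV^(γ−1) = const with γ = 5/3.
T₂ = T₁ (V₁/V₂)^(γ−1) = 477 × (18.4/52.8)^0.667 = 477 × 0.4952 = 236.2 K.
W_by = nCᵥ(T₁ − T₂) = (1.11)(12.47)(477 − 236.2) = 3333 J.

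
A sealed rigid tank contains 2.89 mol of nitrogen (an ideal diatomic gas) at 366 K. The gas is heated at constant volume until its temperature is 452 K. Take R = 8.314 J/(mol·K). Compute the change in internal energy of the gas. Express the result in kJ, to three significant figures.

Constant volume ⇒ W = 0, so Q = ΔU = nCᵥΔT with Cᵥ = 5R/2 = 20.79 J/(mol·K).
ΔU = (2.89)(20.79)(452 − 366) = 5166 J.

ΔU ≈ 5.17 kJ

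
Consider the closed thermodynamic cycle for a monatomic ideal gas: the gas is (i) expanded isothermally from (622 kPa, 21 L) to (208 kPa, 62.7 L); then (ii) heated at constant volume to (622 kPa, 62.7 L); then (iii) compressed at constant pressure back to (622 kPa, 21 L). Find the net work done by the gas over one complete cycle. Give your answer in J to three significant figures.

Leg (i): W = PᵢVᵢ ln(V_f/Vᵢ) = (13062) ln(62.7/21) = 14288 J.
Leg (ii): W = 0.
Leg (iii): W = PΔV = (622)(21 − 62.7) = -25937 J.
W_net = 14288 − 25937 = -11650 J.

W_net ≈ -11600 J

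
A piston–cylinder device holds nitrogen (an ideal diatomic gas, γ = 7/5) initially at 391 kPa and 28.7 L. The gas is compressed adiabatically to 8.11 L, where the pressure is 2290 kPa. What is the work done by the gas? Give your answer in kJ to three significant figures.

Adiabatic: W = (P₁V₁ − P₂V₂)/(γ − 1) with γ = 7/5.
P₁V₁ = 11222 J, P₂V₂ = 18572 J.
W = (11222 − 18572) / 0.4 = -18376 J.

W ≈ -18.4 kJ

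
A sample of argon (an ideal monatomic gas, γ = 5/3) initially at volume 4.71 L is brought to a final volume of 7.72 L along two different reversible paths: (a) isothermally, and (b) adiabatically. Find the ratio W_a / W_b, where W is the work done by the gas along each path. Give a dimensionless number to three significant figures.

W_a / W_b ≈ 1.17

Path (a) isothermal: W = P₁V₁ ln(V₂/V₁) → W_a/(P₁V₁) = 0.4941.
Path (b) adiabatic: W = P₁V₁(1 − (V₁/V₂)^(γ−1))/(γ−1) → W_b/(P₁V₁) = 0.421.
W_a / W_b = 0.4941 / 0.421 = 1.174.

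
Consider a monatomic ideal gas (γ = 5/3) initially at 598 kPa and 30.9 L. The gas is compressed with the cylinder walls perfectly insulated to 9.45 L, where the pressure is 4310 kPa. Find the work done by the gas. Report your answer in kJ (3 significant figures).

Adiabatic: W = (P₁V₁ − P₂V₂)/(γ − 1) with γ = 5/3.
P₁V₁ = 18478 J, P₂V₂ = 40730 J.
W = (18478 − 40730) / 0.6667 = -33377 J.

W ≈ -33.4 kJ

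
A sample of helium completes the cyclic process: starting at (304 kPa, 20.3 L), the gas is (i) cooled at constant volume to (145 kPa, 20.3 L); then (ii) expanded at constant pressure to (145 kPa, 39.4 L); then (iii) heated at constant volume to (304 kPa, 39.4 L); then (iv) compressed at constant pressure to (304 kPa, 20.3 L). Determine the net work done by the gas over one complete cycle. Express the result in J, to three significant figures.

W_net ≈ -3040 J

Constant-volume legs do no work.
W(ii) = (145)(39.4 − 20.3) = 2769 J; W(iv) = (304)(20.3 − 39.4) = -5806 J.
W_net = 2769 − 5806 = -3037 J (the counter-clockwise enclosed area).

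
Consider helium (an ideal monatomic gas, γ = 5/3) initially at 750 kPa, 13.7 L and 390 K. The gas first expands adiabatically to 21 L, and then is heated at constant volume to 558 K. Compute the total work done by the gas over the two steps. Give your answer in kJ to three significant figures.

Step 1 (adiabatic): W = (P₁V₁ − P₂V₂)/(γ−1) = (10275 − 7729)/0.667 = 3819 J.
Step 2 (isochoric): W = 0 (constant volume).
W_total = 3819 + 0 = 3819 J.

W_total ≈ 3.82 kJ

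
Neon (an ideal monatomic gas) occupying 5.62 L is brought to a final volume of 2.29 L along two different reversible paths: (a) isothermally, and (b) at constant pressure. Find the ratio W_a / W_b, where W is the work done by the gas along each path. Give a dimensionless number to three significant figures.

Path (a) isothermal: W = P₁V₁ ln(V₂/V₁) → W_a/(P₁V₁) = -0.8978.
Path (b) isobaric: W = P₁(V₂ − V₁) → W_b/(P₁V₁) = -0.5925.
W_a / W_b = -0.8978 / -0.5925 = 1.515.

W_a / W_b ≈ 1.52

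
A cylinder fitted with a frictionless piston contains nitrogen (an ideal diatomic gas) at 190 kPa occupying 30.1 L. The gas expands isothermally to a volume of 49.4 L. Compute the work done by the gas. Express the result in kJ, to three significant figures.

W ≈ 2.83 kJ

Isothermal: W = nRT ln(V₂/V₁) = P₁V₁ ln(V₂/V₁).
P₁V₁ = (190 kPa)(30.1 L) = 5719 J.
W = 5719 × ln(49.4/30.1) = 5719 × 0.4954
W_by_gas = 2833 J.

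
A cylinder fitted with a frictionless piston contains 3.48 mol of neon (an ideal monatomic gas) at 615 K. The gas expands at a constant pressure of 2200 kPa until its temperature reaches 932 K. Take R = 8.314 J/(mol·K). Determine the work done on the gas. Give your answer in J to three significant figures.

W ≈ -9170 J

Isobaric: W = P ΔV = nR ΔT.
W = (3.48)(8.314)(932 − 615) = 9172 J.
Work on gas = −W_by = -9172 J.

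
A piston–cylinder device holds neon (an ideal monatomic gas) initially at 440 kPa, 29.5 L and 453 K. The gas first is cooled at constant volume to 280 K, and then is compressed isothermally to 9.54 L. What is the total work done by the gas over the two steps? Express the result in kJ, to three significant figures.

W_total ≈ -9.06 kJ

Step 1 (isochoric): W = 0 (constant volume).
After step 1: P = 272 kPa (V unchanged).
Step 2 (isothermal): W = P₁V₁ ln(V₂/V₁) = (8023) ln(9.54/29.5) = -9057 J.
W_total = 0 − 9057 = -9057 J.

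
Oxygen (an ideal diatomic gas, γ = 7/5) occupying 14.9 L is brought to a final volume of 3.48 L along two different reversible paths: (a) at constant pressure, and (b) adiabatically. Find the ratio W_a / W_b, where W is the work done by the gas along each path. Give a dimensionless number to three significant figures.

W_a / W_b ≈ 0.388

Path (a) isobaric: W = P₁(V₂ − V₁) → W_a/(P₁V₁) = -0.7664.
Path (b) adiabatic: W = P₁V₁(1 − (V₁/V₂)^(γ−1))/(γ−1) → W_b/(P₁V₁) = -1.973.
W_a / W_b = -0.7664 / -1.973 = 0.3885.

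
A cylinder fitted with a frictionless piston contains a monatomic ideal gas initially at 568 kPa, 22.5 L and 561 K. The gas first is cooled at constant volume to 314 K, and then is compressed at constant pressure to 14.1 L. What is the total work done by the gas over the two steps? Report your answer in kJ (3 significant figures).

W_total ≈ -2.67 kJ

Step 1 (isochoric): W = 0 (constant volume).
After step 1: P = 317.9 kPa (V unchanged).
Step 2 (isobaric): W = PΔV = (317.9 kPa)(14.1 − 22.5 L) = -2671 J.
W_total = 0 − 2671 = -2671 J.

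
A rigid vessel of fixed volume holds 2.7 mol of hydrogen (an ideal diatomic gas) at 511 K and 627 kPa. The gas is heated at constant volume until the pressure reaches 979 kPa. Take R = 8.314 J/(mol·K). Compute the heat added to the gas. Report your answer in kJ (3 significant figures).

Q ≈ 16.1 kJ

Constant volume ⇒ W = 0, so Q = ΔU = nCᵥΔT with Cᵥ = 5R/2 = 20.79 J/(mol·K).
At constant V, T₂/T₁ = P₂/P₁ ⇒ ΔT = T₁(P₂/P₁ − 1) = 511·(979/627 − 1) = 286.9 K.
ΔU = (2.7)(20.79)(286.9) = 16099 J.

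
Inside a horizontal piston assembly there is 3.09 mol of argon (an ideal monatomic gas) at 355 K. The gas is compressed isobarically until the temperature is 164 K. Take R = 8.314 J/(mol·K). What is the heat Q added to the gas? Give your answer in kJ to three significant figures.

Q ≈ -12.3 kJ

Isobaric: W = nRΔT = (3.09)(8.314)(-191) = -4907 J.
ΔU = nCᵥΔT with Cᵥ = 3R/2: ΔU = (3.09)(12.47)(-191) = -7360 J.
Q = ΔU + W = -7360 − 4907 = -12267 J.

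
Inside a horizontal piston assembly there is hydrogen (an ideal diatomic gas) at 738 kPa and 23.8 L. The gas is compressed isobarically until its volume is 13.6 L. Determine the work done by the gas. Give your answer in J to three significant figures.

W ≈ -7530 J

Isobaric: W = P ΔV.
W = (738 kPa)(13.6 − 23.8 L) = (738)(-10.2) = -7528 J.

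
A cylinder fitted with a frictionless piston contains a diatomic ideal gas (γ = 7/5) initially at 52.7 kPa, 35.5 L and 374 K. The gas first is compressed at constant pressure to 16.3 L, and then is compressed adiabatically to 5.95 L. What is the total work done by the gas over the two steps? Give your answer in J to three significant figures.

W_total ≈ -2080 J

Step 1 (isobaric): W = PΔV = (52.7 kPa)(16.3 − 35.5 L) = -1012 J.
After step 1: P = 52.7 kPa, V = 16.3 L, T = 171.7 K.
Step 2 (adiabatic): W = (P₁V₁ − P₂V₂)/(γ−1) = (859 − 1285)/0.4 = -1066 J.
W_total = -1012 − 1066 = -2078 J.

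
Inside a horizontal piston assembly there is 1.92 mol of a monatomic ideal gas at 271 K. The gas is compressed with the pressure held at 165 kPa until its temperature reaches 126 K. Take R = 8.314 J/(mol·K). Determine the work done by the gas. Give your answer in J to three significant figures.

Isobaric: W = P ΔV = nR ΔT.
W = (1.92)(8.314)(126 − 271) = -2315 J.

W ≈ -2310 J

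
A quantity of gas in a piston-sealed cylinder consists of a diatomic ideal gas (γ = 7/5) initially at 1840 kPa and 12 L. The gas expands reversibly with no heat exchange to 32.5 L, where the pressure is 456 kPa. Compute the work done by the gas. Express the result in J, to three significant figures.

W ≈ 18200 J

Adiabatic: W = (P₁V₁ − P₂V₂)/(γ − 1) with γ = 7/5.
P₁V₁ = 22080 J, P₂V₂ = 14820 J.
W = (22080 − 14820) / 0.4 = 18150 J.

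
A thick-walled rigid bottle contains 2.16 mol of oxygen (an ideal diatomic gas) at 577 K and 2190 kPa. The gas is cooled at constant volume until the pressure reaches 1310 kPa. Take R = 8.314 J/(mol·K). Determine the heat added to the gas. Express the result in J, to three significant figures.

Constant volume ⇒ W = 0, so Q = ΔU = nCᵥΔT with Cᵥ = 5R/2 = 20.79 J/(mol·K).
At constant V, T₂/T₁ = P₂/P₁ ⇒ ΔT = T₁(P₂/P₁ − 1) = 577·(1310/2190 − 1) = -231.9 K.
ΔU = (2.16)(20.79)(-231.9) = -10409 J.

Q ≈ -10400 J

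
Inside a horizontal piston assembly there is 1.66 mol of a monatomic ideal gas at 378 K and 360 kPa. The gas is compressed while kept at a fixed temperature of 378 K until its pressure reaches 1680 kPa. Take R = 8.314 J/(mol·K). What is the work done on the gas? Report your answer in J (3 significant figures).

W ≈ 8040 J

Isothermal process: W = nRT ln(V₂/V₁) = nRT ln(P₁/P₂).
W = (1.66)(8.314)(378) × ln(360/1680)
  = 5217 × ln(0.2143) = 5217 × -1.54
W_by_gas = -8036 J; work on gas = −W_by = 8036 J.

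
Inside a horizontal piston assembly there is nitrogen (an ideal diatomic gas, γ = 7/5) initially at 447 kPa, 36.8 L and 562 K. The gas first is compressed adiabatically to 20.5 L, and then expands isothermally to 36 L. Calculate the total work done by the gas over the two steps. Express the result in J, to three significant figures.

Step 1 (adiabatic): W = (P₁V₁ − P₂V₂)/(γ−1) = (16450 − 20787)/0.4 = -10844 J.
After step 1: P = 1014 kPa, V = 20.5 L, T = 710.2 K.
Step 2 (isothermal): W = P₁V₁ ln(V₂/V₁) = (20787) ln(36/20.5) = 11705 J.
W_total = -10844 + 11705 = 861.4 J.

W_total ≈ 861 J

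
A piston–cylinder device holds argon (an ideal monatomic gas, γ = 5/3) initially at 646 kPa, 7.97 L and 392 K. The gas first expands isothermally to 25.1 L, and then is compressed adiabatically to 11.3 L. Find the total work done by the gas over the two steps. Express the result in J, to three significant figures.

Step 1 (isothermal): W = P₁V₁ ln(V₂/V₁) = (5149) ln(25.1/7.97) = 5906 J.
After step 1: P = 205.1 kPa, V = 25.1 L, T = 392 K.
Step 2 (adiabatic): W = (P₁V₁ − P₂V₂)/(γ−1) = (5149 − 8765)/0.667 = -5425 J.
W_total = 5906 − 5425 = 481.8 J.

W_total ≈ 482 J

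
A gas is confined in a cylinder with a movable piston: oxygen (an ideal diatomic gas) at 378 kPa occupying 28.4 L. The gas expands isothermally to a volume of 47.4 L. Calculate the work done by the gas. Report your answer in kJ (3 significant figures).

W ≈ 5.50 kJ

Isothermal: W = nRT ln(V₂/V₁) = P₁V₁ ln(V₂/V₁).
P₁V₁ = (378 kPa)(28.4 L) = 10735 J.
W = 10735 × ln(47.4/28.4) = 10735 × 0.5122
W_by_gas = 5499 J.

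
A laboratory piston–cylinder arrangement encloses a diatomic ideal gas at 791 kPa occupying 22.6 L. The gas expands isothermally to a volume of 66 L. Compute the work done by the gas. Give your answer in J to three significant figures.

Isothermal: W = nRT ln(V₂/V₁) = P₁V₁ ln(V₂/V₁).
P₁V₁ = (791 kPa)(22.6 L) = 17877 J.
W = 17877 × ln(66/22.6) = 17877 × 1.072
W_by_gas = 19158 J.

W ≈ 19200 J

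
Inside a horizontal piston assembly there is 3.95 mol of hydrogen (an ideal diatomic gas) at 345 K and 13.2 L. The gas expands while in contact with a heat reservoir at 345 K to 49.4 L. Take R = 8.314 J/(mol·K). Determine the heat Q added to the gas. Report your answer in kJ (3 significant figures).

Q ≈ 15.0 kJ

Isothermal ⇒ ΔU = 0, so Q = W = nRT ln(V₂/V₁).
Q = (3.95)(8.314)(345) ln(49.4/13.2) = 11330 × 1.32 = 14952 J.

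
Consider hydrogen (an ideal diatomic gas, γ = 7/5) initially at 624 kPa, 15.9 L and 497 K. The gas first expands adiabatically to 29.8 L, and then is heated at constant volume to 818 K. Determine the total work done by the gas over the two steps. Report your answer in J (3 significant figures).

W_total ≈ 5510 J

Step 1 (adiabatic): W = (P₁V₁ − P₂V₂)/(γ−1) = (9922 − 7717)/0.4 = 5511 J.
Step 2 (isochoric): W = 0 (constant volume).
W_total = 5511 + 0 = 5511 J.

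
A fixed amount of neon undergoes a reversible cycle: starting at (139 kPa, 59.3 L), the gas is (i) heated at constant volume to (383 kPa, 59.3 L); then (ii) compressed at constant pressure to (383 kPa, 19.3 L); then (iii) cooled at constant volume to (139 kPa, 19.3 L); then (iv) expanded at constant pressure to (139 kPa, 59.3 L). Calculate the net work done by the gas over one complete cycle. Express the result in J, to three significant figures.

Constant-volume legs do no work.
W(ii) = (383)(19.3 − 59.3) = -15320 J; W(iv) = (139)(59.3 − 19.3) = 5560 J.
W_net = -15320 + 5560 = -9760 J (the counter-clockwise enclosed area).

W_net ≈ -9760 J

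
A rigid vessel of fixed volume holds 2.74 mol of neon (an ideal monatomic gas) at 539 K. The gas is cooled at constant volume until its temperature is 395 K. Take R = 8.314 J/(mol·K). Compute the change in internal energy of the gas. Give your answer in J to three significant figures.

ΔU ≈ -4920 J

Constant volume ⇒ W = 0, so Q = ΔU = nCᵥΔT with Cᵥ = 3R/2 = 12.47 J/(mol·K).
ΔU = (2.74)(12.47)(395 − 539) = -4921 J.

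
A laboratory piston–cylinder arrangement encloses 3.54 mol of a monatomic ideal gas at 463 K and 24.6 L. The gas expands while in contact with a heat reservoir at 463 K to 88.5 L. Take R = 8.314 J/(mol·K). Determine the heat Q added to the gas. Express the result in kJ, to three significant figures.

Isothermal ⇒ ΔU = 0, so Q = W = nRT ln(V₂/V₁).
Q = (3.54)(8.314)(463) ln(88.5/24.6) = 13627 × 1.28 = 17446 J.

Q ≈ 17.4 kJ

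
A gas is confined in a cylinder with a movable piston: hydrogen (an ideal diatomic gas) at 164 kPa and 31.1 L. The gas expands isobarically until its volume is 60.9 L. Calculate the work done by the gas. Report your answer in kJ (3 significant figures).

Isobaric: W = P ΔV.
W = (164 kPa)(60.9 − 31.1 L) = (164)(29.8) = 4887 J.

W ≈ 4.89 kJ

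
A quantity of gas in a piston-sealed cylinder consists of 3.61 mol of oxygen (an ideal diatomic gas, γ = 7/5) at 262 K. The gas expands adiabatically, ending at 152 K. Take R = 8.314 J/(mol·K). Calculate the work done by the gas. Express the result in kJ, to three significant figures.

W ≈ 8.25 kJ

Adiabatic ⇒ Q = 0, so W_by = −ΔU = nCᵥ(T₁ − T₂).
Cᵥ = 5R/2 = 20.79 J/(mol·K).
W = (3.61)(20.79)(262 − 152) = 8254 J.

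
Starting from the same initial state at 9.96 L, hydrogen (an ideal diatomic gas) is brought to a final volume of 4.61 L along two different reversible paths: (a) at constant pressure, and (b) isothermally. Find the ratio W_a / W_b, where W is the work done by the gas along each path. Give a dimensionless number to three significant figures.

Path (a) isobaric: W = P₁(V₂ − V₁) → W_a/(P₁V₁) = -0.5371.
Path (b) isothermal: W = P₁V₁ ln(V₂/V₁) → W_b/(P₁V₁) = -0.7703.
W_a / W_b = -0.5371 / -0.7703 = 0.6973.

W_a / W_b ≈ 0.697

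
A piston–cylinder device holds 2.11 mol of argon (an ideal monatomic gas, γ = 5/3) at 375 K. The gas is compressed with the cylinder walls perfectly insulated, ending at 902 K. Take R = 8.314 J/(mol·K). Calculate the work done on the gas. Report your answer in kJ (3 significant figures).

W ≈ 13.9 kJ

Adiabatic ⇒ Q = 0, so W_by = −ΔU = nCᵥ(T₁ − T₂).
Cᵥ = 3R/2 = 12.47 J/(mol·K).
W = (2.11)(12.47)(375 − 902) = -13867 J.
Work on gas = −W_by = 13867 J.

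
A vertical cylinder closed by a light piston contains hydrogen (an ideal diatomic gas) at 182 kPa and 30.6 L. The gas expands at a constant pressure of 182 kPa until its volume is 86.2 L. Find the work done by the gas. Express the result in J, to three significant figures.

W ≈ 10100 J

Isobaric: W = P ΔV.
W = (182 kPa)(86.2 − 30.6 L) = (182)(55.6) = 10119 J.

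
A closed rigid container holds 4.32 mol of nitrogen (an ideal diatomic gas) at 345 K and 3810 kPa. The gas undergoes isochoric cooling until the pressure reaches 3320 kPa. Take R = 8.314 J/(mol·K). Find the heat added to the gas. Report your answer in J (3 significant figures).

Constant volume ⇒ W = 0, so Q = ΔU = nCᵥΔT with Cᵥ = 5R/2 = 20.79 J/(mol·K).
At constant V, T₂/T₁ = P₂/P₁ ⇒ ΔT = T₁(P₂/P₁ − 1) = 345·(3320/3810 − 1) = -44.37 K.
ΔU = (4.32)(20.79)(-44.37) = -3984 J.

Q ≈ -3980 J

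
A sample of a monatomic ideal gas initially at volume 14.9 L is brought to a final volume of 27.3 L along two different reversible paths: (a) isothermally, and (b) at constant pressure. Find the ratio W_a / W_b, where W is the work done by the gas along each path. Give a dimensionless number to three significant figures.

Path (a) isothermal: W = P₁V₁ ln(V₂/V₁) → W_a/(P₁V₁) = 0.6055.
Path (b) isobaric: W = P₁(V₂ − V₁) → W_b/(P₁V₁) = 0.8322.
W_a / W_b = 0.6055 / 0.8322 = 0.7276.

W_a / W_b ≈ 0.728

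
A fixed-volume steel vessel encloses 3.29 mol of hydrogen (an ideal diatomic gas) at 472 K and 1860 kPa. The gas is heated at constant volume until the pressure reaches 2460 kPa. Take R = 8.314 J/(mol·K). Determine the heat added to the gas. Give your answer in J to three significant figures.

Constant volume ⇒ W = 0, so Q = ΔU = nCᵥΔT with Cᵥ = 5R/2 = 20.79 J/(mol·K).
At constant V, T₂/T₁ = P₂/P₁ ⇒ ΔT = T₁(P₂/P₁ − 1) = 472·(2460/1860 − 1) = 152.3 K.
ΔU = (3.29)(20.79)(152.3) = 10412 J.

Q ≈ 10400 J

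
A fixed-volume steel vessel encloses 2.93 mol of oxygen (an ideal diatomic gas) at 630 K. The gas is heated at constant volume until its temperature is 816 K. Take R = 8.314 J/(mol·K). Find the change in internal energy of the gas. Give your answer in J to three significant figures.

Constant volume ⇒ W = 0, so Q = ΔU = nCᵥΔT with Cᵥ = 5R/2 = 20.79 J/(mol·K).
ΔU = (2.93)(20.79)(816 − 630) = 11327 J.

ΔU ≈ 11300 J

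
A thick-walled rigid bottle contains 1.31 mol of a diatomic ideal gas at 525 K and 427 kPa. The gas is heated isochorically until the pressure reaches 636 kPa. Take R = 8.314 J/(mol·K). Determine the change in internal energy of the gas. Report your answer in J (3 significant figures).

Constant volume ⇒ W = 0, so Q = ΔU = nCᵥΔT with Cᵥ = 5R/2 = 20.79 J/(mol·K).
At constant V, T₂/T₁ = P₂/P₁ ⇒ ΔT = T₁(P₂/P₁ − 1) = 525·(636/427 − 1) = 257 K.
ΔU = (1.31)(20.79)(257) = 6997 J.

ΔU ≈ 7000 J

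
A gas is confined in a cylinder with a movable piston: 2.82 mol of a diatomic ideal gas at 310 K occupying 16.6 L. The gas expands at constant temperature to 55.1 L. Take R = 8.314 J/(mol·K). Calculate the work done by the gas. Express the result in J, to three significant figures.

Isothermal: W = nRT ln(V₂/V₁).
W = (2.82)(8.314)(310) × ln(55.1/16.6)
  = 7268 × 1.2
W_by_gas = 8720 J.

W ≈ 8720 J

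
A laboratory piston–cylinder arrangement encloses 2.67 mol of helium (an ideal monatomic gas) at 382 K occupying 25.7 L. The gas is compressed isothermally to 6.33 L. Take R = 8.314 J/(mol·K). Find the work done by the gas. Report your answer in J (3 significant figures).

W ≈ -11900 J

Isothermal: W = nRT ln(V₂/V₁).
W = (2.67)(8.314)(382) × ln(6.33/25.7)
  = 8480 × -1.401
W_by_gas = -11882 J.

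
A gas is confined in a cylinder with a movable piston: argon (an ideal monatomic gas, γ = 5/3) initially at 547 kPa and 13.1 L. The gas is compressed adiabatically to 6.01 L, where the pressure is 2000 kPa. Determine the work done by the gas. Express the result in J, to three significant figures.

Adiabatic: W = (P₁V₁ − P₂V₂)/(γ − 1) with γ = 5/3.
P₁V₁ = 7166 J, P₂V₂ = 12020 J.
W = (7166 − 12020) / 0.6667 = -7281 J.

W ≈ -7280 J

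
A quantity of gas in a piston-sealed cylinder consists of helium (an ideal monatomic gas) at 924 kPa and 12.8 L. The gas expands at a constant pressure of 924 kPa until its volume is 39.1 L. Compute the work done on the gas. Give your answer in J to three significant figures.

W ≈ -24300 J

Isobaric: W = P ΔV.
W = (924 kPa)(39.1 − 12.8 L) = (924)(26.3) = 24301 J.
Work on gas = −W_by = -24301 J.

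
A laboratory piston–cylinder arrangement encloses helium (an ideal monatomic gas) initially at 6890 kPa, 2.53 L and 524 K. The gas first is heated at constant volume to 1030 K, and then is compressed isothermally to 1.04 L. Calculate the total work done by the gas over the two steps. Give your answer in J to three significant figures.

W_total ≈ -30500 J

Step 1 (isochoric): W = 0 (constant volume).
After step 1: P = 13543 kPa (V unchanged).
Step 2 (isothermal): W = P₁V₁ ln(V₂/V₁) = (34265) ln(1.04/2.53) = -30461 J.
W_total = 0 − 30461 = -30461 J.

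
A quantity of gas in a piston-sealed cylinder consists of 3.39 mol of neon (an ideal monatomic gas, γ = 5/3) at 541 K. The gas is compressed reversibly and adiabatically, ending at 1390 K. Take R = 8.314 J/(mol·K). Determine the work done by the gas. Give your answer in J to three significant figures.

W ≈ -35900 J

Adiabatic ⇒ Q = 0, so W_by = −ΔU = nCᵥ(T₁ − T₂).
Cᵥ = 3R/2 = 12.47 J/(mol·K).
W = (3.39)(12.47)(541 − 1390) = -35893 J.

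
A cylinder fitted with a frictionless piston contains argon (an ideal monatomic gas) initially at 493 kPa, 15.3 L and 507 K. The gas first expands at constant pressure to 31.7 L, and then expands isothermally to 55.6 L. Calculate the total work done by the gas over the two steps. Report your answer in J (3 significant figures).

W_total ≈ 16900 J

Step 1 (isobaric): W = PΔV = (493 kPa)(31.7 − 15.3 L) = 8085 J.
After step 1: P = 493 kPa, V = 31.7 L, T = 1050 K.
Step 2 (isothermal): W = P₁V₁ ln(V₂/V₁) = (15628) ln(55.6/31.7) = 8781 J.
W_total = 8085 + 8781 = 16866 J.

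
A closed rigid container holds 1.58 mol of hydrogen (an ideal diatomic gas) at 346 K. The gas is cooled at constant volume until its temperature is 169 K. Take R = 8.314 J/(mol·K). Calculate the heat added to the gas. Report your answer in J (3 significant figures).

Q ≈ -5810 J

Constant volume ⇒ W = 0, so Q = ΔU = nCᵥΔT with Cᵥ = 5R/2 = 20.79 J/(mol·K).
ΔU = (1.58)(20.79)(169 − 346) = -5813 J.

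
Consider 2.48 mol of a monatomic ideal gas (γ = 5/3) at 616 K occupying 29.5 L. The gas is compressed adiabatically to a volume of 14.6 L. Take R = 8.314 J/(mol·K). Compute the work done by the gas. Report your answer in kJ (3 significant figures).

W ≈ -11.4 kJ

Adiabatic: TV^(γ−1) = const with γ = 5/3.
T₂ = T₁ (V₁/V₂)^(γ−1) = 616 × (29.5/14.6)^0.667 = 616 × 1.598 = 984.5 K.
W_by = nCᵥ(T₁ − T₂) = (2.48)(12.47)(616 − 984.5) = -11398 J.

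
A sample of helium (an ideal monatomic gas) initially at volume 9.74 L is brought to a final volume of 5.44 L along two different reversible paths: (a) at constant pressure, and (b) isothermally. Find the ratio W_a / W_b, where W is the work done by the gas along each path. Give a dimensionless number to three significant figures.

W_a / W_b ≈ 0.758

Path (a) isobaric: W = P₁(V₂ − V₁) → W_a/(P₁V₁) = -0.4415.
Path (b) isothermal: W = P₁V₁ ln(V₂/V₁) → W_b/(P₁V₁) = -0.5825.
W_a / W_b = -0.4415 / -0.5825 = 0.758.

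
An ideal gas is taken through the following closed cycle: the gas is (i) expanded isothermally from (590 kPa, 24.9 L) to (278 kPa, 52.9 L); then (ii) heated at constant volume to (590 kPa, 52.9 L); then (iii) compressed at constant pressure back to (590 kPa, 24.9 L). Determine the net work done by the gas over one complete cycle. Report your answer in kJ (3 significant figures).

W_net ≈ -5.45 kJ

Leg (i): W = PᵢVᵢ ln(V_f/Vᵢ) = (14691) ln(52.9/24.9) = 11070 J.
Leg (ii): W = 0.
Leg (iii): W = PΔV = (590)(24.9 − 52.9) = -16520 J.
W_net = 11070 − 16520 = -5450 J.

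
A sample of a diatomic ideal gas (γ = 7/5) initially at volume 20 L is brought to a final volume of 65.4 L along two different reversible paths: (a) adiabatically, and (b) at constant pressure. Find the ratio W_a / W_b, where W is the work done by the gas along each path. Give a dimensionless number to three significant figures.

W_a / W_b ≈ 0.416

Path (a) adiabatic: W = P₁V₁(1 − (V₁/V₂)^(γ−1))/(γ−1) → W_a/(P₁V₁) = 0.9436.
Path (b) isobaric: W = P₁(V₂ − V₁) → W_b/(P₁V₁) = 2.27.
W_a / W_b = 0.9436 / 2.27 = 0.4157.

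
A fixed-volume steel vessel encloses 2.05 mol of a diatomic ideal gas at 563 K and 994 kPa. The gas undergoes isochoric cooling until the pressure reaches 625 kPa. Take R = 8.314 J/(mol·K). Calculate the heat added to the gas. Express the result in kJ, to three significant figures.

Q ≈ -8.91 kJ

Constant volume ⇒ W = 0, so Q = ΔU = nCᵥΔT with Cᵥ = 5R/2 = 20.79 J/(mol·K).
At constant V, T₂/T₁ = P₂/P₁ ⇒ ΔT = T₁(P₂/P₁ − 1) = 563·(625/994 − 1) = -209 K.
ΔU = (2.05)(20.79)(-209) = -8905 J.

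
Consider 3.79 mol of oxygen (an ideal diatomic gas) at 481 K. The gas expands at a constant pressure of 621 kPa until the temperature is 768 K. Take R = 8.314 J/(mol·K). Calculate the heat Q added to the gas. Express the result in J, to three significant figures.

Isobaric: W = nRΔT = (3.79)(8.314)(287) = 9043 J.
ΔU = nCᵥΔT with Cᵥ = 5R/2: ΔU = (3.79)(20.79)(287) = 22608 J.
Q = ΔU + W = 22608 + 9043 = 31652 J.

Q ≈ 31700 J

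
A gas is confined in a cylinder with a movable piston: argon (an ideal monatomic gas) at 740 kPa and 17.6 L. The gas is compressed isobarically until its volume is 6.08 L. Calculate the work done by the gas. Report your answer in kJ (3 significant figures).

Isobaric: W = P ΔV.
W = (740 kPa)(6.08 − 17.6 L) = (740)(-11.52) = -8525 J.

W ≈ -8.52 kJ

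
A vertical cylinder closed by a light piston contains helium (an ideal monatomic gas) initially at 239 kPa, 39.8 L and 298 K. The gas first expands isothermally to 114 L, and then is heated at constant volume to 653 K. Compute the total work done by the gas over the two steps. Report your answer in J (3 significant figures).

Step 1 (isothermal): W = P₁V₁ ln(V₂/V₁) = (9512) ln(114/39.8) = 10010 J.
Step 2 (isochoric): W = 0 (constant volume).
W_total = 10010 + 0 = 10010 J.

W_total ≈ 10000 J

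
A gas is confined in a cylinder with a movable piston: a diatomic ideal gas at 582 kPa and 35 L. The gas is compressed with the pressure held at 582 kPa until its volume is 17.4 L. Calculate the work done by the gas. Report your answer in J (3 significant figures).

W ≈ -10200 J

Isobaric: W = P ΔV.
W = (582 kPa)(17.4 − 35 L) = (582)(-17.6) = -10243 J.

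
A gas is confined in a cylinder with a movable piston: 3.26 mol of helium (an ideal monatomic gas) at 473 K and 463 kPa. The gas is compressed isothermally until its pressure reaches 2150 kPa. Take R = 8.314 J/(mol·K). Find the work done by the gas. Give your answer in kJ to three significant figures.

Isothermal process: W = nRT ln(V₂/V₁) = nRT ln(P₁/P₂).
W = (3.26)(8.314)(473) × ln(463/2150)
  = 12820 × ln(0.2153) = 12820 × -1.535
W_by_gas = -19685 J.

W ≈ -19.7 kJ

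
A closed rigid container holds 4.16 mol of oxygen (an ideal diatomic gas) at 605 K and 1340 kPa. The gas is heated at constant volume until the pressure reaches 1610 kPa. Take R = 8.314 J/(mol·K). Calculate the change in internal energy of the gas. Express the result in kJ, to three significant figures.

Constant volume ⇒ W = 0, so Q = ΔU = nCᵥΔT with Cᵥ = 5R/2 = 20.79 J/(mol·K).
At constant V, T₂/T₁ = P₂/P₁ ⇒ ΔT = T₁(P₂/P₁ − 1) = 605·(1610/1340 − 1) = 121.9 K.
ΔU = (4.16)(20.79)(121.9) = 10540 J.

ΔU ≈ 10.5 kJ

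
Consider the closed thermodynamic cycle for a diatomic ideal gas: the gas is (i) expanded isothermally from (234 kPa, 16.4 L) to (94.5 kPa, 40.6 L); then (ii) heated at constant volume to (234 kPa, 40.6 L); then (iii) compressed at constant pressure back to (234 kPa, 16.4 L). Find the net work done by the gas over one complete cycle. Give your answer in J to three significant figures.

Leg (i): W = PᵢVᵢ ln(V_f/Vᵢ) = (3838) ln(40.6/16.4) = 3479 J.
Leg (ii): W = 0.
Leg (iii): W = PΔV = (234)(16.4 − 40.6) = -5663 J.
W_net = 3479 − 5663 = -2184 J.

W_net ≈ -2180 J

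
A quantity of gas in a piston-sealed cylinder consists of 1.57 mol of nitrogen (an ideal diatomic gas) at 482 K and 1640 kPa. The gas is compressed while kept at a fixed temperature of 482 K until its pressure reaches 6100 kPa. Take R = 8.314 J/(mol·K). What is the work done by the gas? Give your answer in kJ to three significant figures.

Isothermal process: W = nRT ln(V₂/V₁) = nRT ln(P₁/P₂).
W = (1.57)(8.314)(482) × ln(1640/6100)
  = 6292 × ln(0.2689) = 6292 × -1.314
W_by_gas = -8265 J.

W ≈ -8.26 kJ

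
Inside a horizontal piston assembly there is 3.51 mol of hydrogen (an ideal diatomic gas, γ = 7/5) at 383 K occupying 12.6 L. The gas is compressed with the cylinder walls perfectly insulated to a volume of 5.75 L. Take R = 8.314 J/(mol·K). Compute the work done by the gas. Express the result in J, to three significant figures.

W ≈ -10300 J

Adiabatic: TV^(γ−1) = const with γ = 7/5.
T₂ = T₁ (V₁/V₂)^(γ−1) = 383 × (12.6/5.75)^0.4 = 383 × 1.369 = 524.2 K.
W_by = nCᵥ(T₁ − T₂) = (3.51)(20.79)(383 − 524.2) = -10300 J.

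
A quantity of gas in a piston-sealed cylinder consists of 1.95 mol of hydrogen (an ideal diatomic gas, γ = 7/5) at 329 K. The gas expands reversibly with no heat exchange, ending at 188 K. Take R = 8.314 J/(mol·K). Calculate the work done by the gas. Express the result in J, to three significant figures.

Adiabatic ⇒ Q = 0, so W_by = −ΔU = nCᵥ(T₁ − T₂).
Cᵥ = 5R/2 = 20.79 J/(mol·K).
W = (1.95)(20.79)(329 − 188) = 5715 J.

W ≈ 5710 J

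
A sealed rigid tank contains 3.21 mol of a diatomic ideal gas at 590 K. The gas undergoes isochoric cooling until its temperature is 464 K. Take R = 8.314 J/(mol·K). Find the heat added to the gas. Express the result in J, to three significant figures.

Q ≈ -8410 J

Constant volume ⇒ W = 0, so Q = ΔU = nCᵥΔT with Cᵥ = 5R/2 = 20.79 J/(mol·K).
ΔU = (3.21)(20.79)(464 − 590) = -8407 J.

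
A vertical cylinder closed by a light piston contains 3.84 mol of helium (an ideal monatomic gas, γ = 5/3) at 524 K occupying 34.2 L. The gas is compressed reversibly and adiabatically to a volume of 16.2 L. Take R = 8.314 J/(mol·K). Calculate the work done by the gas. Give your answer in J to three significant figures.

Adiabatic: TV^(γ−1) = const with γ = 5/3.
T₂ = T₁ (V₁/V₂)^(γ−1) = 524 × (34.2/16.2)^0.667 = 524 × 1.646 = 862.3 K.
W_by = nCᵥ(T₁ − T₂) = (3.84)(12.47)(524 − 862.3) = -16202 J.

W ≈ -16200 J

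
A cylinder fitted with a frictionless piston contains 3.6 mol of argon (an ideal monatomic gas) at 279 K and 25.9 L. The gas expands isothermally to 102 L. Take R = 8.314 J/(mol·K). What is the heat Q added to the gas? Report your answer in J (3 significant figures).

Q ≈ 11400 J

Isothermal ⇒ ΔU = 0, so Q = W = nRT ln(V₂/V₁).
Q = (3.6)(8.314)(279) ln(102/25.9) = 8351 × 1.371 = 11446 J.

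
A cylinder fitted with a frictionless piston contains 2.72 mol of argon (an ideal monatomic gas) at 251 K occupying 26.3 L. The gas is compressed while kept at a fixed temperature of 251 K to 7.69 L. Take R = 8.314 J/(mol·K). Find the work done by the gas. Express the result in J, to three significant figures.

W ≈ -6980 J

Isothermal: W = nRT ln(V₂/V₁).
W = (2.72)(8.314)(251) × ln(7.69/26.3)
  = 5676 × -1.23
W_by_gas = -6980 J.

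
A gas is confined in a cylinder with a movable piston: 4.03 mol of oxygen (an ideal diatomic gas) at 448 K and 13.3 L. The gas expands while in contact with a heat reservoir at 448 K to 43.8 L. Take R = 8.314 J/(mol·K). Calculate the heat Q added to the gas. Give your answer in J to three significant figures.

Isothermal ⇒ ΔU = 0, so Q = W = nRT ln(V₂/V₁).
Q = (4.03)(8.314)(448) ln(43.8/13.3) = 15010 × 1.192 = 17890 J.

Q ≈ 17900 J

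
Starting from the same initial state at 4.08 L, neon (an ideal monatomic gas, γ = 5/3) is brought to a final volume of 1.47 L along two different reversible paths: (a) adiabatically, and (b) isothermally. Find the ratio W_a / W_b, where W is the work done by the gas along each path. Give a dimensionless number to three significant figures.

Path (a) adiabatic: W = P₁V₁(1 − (V₁/V₂)^(γ−1))/(γ−1) → W_a/(P₁V₁) = -1.462.
Path (b) isothermal: W = P₁V₁ ln(V₂/V₁) → W_b/(P₁V₁) = -1.021.
W_a / W_b = -1.462 / -1.021 = 1.433.

W_a / W_b ≈ 1.43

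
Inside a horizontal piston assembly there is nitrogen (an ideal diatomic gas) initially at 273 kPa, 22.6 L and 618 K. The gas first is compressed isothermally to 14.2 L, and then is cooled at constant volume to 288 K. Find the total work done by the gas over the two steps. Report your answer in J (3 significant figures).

Step 1 (isothermal): W = P₁V₁ ln(V₂/V₁) = (6170) ln(14.2/22.6) = -2867 J.
Step 2 (isochoric): W = 0 (constant volume).
W_total = -2867 + 0 = -2867 J.

W_total ≈ -2870 J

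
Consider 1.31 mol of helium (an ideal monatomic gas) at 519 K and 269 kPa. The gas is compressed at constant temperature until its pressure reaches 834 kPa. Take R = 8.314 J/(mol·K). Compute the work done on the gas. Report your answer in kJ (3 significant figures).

W ≈ 6.40 kJ

Isothermal process: W = nRT ln(V₂/V₁) = nRT ln(P₁/P₂).
W = (1.31)(8.314)(519) × ln(269/834)
  = 5653 × ln(0.3225) = 5653 × -1.132
W_by_gas = -6396 J; work on gas = −W_by = 6396 J.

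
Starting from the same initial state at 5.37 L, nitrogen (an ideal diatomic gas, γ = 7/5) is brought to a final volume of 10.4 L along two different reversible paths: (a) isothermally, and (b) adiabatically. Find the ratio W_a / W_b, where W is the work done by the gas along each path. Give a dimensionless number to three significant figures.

Path (a) isothermal: W = P₁V₁ ln(V₂/V₁) → W_a/(P₁V₁) = 0.661.
Path (b) adiabatic: W = P₁V₁(1 − (V₁/V₂)^(γ−1))/(γ−1) → W_b/(P₁V₁) = 0.5808.
W_a / W_b = 0.661 / 0.5808 = 1.138.

W_a / W_b ≈ 1.14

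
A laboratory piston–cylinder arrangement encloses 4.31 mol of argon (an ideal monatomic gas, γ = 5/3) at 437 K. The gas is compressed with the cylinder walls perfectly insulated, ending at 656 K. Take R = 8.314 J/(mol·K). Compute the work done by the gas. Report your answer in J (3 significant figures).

W ≈ -11800 J

Adiabatic ⇒ Q = 0, so W_by = −ΔU = nCᵥ(T₁ − T₂).
Cᵥ = 3R/2 = 12.47 J/(mol·K).
W = (4.31)(12.47)(437 − 656) = -11771 J.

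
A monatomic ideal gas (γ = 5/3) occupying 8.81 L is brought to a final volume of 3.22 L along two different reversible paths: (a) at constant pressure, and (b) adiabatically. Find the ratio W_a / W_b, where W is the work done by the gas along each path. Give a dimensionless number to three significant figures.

Path (a) isobaric: W = P₁(V₂ − V₁) → W_a/(P₁V₁) = -0.6345.
Path (b) adiabatic: W = P₁V₁(1 − (V₁/V₂)^(γ−1))/(γ−1) → W_b/(P₁V₁) = -1.434.
W_a / W_b = -0.6345 / -1.434 = 0.4424.

W_a / W_b ≈ 0.442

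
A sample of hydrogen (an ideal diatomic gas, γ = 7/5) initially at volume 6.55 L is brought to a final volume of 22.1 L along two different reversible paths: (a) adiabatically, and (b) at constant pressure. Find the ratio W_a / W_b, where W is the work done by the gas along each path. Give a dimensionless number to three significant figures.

W_a / W_b ≈ 0.406

Path (a) adiabatic: W = P₁V₁(1 − (V₁/V₂)^(γ−1))/(γ−1) → W_a/(P₁V₁) = 0.963.
Path (b) isobaric: W = P₁(V₂ − V₁) → W_b/(P₁V₁) = 2.374.
W_a / W_b = 0.963 / 2.374 = 0.4056.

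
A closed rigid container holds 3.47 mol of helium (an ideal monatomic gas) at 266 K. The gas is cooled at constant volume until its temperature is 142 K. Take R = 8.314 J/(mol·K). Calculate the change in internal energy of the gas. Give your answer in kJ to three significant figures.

ΔU ≈ -5.37 kJ

Constant volume ⇒ W = 0, so Q = ΔU = nCᵥΔT with Cᵥ = 3R/2 = 12.47 J/(mol·K).
ΔU = (3.47)(12.47)(142 − 266) = -5366 J.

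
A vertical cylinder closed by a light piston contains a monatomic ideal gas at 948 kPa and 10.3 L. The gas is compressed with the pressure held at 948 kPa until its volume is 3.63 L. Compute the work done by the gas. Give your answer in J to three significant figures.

Isobaric: W = P ΔV.
W = (948 kPa)(3.63 − 10.3 L) = (948)(-6.67) = -6323 J.

W ≈ -6320 J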